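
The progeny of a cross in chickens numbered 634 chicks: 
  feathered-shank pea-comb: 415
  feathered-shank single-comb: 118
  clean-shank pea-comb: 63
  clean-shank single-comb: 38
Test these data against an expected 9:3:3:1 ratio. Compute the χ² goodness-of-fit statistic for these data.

35.891

Total ratio parts = 16. Expected numbers out of 634:
  feathered-shank pea-comb: 634 × 9/16 = 356.625
  feathered-shank single-comb: 634 × 3/16 = 118.875
  clean-shank pea-comb: 634 × 3/16 = 118.875
  clean-shank single-comb: 634 × 1/16 = 39.625
χ² = Σ (O − E)² / E
  feathered-shank pea-comb: (415 − 356.625)² / 356.625 = 9.5552
  feathered-shank single-comb: (118 − 118.875)² / 118.875 = 0.0064
  clean-shank pea-comb: (63 − 118.875)² / 118.875 = 26.2630
  clean-shank single-comb: (38 − 39.625)² / 39.625 = 0.0666
χ² = 9.5552 + 0.0064 + 26.2630 + 0.0666 = 35.8912 ≈ 35.891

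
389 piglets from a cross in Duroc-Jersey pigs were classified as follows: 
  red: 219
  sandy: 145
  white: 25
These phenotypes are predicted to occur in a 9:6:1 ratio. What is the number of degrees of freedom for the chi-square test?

2

A goodness-of-fit test with 3 phenotype classes has df = 3 − 1 = 2.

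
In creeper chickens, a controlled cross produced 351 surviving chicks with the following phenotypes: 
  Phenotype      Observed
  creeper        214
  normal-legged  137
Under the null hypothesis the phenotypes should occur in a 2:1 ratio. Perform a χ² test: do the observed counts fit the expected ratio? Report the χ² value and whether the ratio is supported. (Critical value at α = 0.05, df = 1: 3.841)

5.128; not consistent

The 2:1 ratio has 3 parts, so with N = 351 the expected counts are:
  creeper: 351 × 2/3 = 234
  normal-legged: 351 × 1/3 = 117
χ² = Σ (O − E)² / E
  creeper: (214 − 234)² / 234 = 1.7094
  normal-legged: (137 − 117)² / 117 = 3.4188
χ² = 1.7094 + 3.4188 = 5.1282 ≈ 5.128
Degrees of freedom = 2 − 1 = 1; critical value at α = 0.05 is 3.841.
Since 5.128 > 3.841, we reject the null hypothesis — the data do not fit the 2:1 ratio.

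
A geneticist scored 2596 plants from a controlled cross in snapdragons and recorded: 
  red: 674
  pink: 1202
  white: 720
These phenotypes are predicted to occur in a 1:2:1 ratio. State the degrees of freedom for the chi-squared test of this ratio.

A goodness-of-fit test with 3 phenotype classes has df = 3 − 1 = 2.

2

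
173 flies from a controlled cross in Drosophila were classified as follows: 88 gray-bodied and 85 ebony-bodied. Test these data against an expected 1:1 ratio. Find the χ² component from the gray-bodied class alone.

0.026

The 1:1 ratio has 2 parts, so with N = 173 the expected counts are:
  gray-bodied: 173 × 1/2 = 86.5
  ebony-bodied: 173 × 1/2 = 86.5
Contribution of gray-bodied: (88 − 86.5)² / 86.5 = 0.0260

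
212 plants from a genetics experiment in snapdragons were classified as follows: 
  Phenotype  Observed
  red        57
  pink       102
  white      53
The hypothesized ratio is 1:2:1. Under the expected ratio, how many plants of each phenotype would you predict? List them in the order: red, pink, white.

Under the 1:2:1 hypothesis (Σ ratio = 4, N = 212):
  red: 212 × 1/4 = 53
  pink: 212 × 2/4 = 106
  white: 212 × 1/4 = 53

53, 106, 53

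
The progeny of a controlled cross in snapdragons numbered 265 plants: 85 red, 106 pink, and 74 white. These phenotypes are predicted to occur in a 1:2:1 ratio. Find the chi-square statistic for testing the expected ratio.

11.513

Total ratio parts = 4. Expected numbers out of 265:
  red: 265 × 1/4 = 66.25
  pink: 265 × 2/4 = 132.5
  white: 265 × 1/4 = 66.25
χ² = Σ (O − E)² / E
  red: (85 − 66.25)² / 66.25 = 5.3066
  pink: (106 − 132.5)² / 132.5 = 5.3000
  white: (74 − 66.25)² / 66.25 = 0.9066
χ² = 5.3066 + 5.3000 + 0.9066 = 11.5132 ≈ 11.513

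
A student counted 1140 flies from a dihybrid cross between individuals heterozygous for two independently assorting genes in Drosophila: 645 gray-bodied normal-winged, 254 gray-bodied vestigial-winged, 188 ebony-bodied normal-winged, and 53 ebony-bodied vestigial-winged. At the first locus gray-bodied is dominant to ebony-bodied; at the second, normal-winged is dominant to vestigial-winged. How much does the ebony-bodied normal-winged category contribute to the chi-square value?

A dihybrid F₂ with independent assortment and complete dominance at both loci gives a 9:3:3:1 phenotypic ratio.
Expected counts for N = 1140 under a 9:3:3:1 ratio (total parts = 16):
  gray-bodied normal-winged: 1140 × 9/16 = 641.25
  gray-bodied vestigial-winged: 1140 × 3/16 = 213.75
  ebony-bodied normal-winged: 1140 × 3/16 = 213.75
  ebony-bodied vestigial-winged: 1140 × 1/16 = 71.25
Contribution of ebony-bodied normal-winged: (188 − 213.75)² / 213.75 = 3.1020

3.102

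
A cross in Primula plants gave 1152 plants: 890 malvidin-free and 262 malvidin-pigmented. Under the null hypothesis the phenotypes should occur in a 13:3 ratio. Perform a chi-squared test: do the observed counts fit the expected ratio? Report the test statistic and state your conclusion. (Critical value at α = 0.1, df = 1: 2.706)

Total ratio parts = 16. Expected numbers out of 1152:
  malvidin-free: 1152 × 13/16 = 936
  malvidin-pigmented: 1152 × 3/16 = 216
χ² = Σ (O − E)² / E
  malvidin-free: (890 − 936)² / 936 = 2.2607
  malvidin-pigmented: (262 − 216)² / 216 = 9.7963
χ² = 2.2607 + 9.7963 = 12.057
Degrees of freedom = 2 − 1 = 1; critical value at α = 0.1 is 2.706.
Since 12.057 > 2.706, we reject the null hypothesis — the data do not fit the 13:3 ratio.

12.057; not consistent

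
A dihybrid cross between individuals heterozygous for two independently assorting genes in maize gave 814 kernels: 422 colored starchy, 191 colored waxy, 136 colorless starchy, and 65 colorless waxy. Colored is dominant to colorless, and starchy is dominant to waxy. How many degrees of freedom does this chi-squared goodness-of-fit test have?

3

A dihybrid F₂ with independent assortment and complete dominance at both loci gives a 9:3:3:1 phenotypic ratio.
A goodness-of-fit test with 4 phenotype classes has df = 4 − 1 = 3.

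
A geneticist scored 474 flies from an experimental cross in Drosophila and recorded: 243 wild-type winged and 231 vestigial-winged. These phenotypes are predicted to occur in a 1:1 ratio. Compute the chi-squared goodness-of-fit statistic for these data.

0.304

The 1:1 ratio has 2 parts, so with N = 474 the expected counts are:
  wild-type winged: 474 × 1/2 = 237
  vestigial-winged: 474 × 1/2 = 237
χ² = Σ (O − E)² / E
  wild-type winged: (243 − 237)² / 237 = 0.1519
  vestigial-winged: (231 − 237)² / 237 = 0.1519
χ² = 0.1519 + 0.1519 = 0.3038 ≈ 0.304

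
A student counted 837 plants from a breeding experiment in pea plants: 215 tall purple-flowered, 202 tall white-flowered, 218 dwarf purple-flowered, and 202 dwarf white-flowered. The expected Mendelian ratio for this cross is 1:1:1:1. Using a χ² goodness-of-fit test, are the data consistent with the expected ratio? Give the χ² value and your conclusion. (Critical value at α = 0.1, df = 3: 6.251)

1.026; consistent

The 1:1:1:1 ratio has 4 parts, so with N = 837 the expected counts are:
  tall purple-flowered: 837 × 1/4 = 209.25
  tall white-flowered: 837 × 1/4 = 209.25
  dwarf purple-flowered: 837 × 1/4 = 209.25
  dwarf white-flowered: 837 × 1/4 = 209.25
χ² = Σ (O − E)² / E
  tall purple-flowered: (215 − 209.25)² / 209.25 = 0.1580
  tall white-flowered: (202 − 209.25)² / 209.25 = 0.2512
  dwarf purple-flowered: (218 − 209.25)² / 209.25 = 0.3659
  dwarf white-flowered: (202 − 209.25)² / 209.25 = 0.2512
χ² = 0.1580 + 0.2512 + 0.3659 + 0.2512 = 1.0263 ≈ 1.026
Degrees of freedom = 4 − 1 = 3; critical value at α = 0.1 is 6.251.
Since 1.026 < 6.251, we fail to reject the null hypothesis — the data are consistent with the 1:1:1:1 ratio.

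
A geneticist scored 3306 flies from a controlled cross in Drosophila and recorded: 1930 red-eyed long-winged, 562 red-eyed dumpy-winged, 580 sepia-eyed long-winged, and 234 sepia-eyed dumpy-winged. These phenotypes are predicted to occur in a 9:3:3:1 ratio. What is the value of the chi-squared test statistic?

Total ratio parts = 16. Expected numbers out of 3306:
  red-eyed long-winged: 3306 × 9/16 = 1859.625
  red-eyed dumpy-winged: 3306 × 3/16 = 619.875
  sepia-eyed long-winged: 3306 × 3/16 = 619.875
  sepia-eyed dumpy-winged: 3306 × 1/16 = 206.625
χ² = Σ (O − E)² / E
  red-eyed long-winged: (1930 − 1859.625)² / 1859.625 = 2.6632
  red-eyed dumpy-winged: (562 − 619.875)² / 619.875 = 5.4035
  sepia-eyed long-winged: (580 − 619.875)² / 619.875 = 2.5651
  sepia-eyed dumpy-winged: (234 − 206.625)² / 206.625 = 3.6268
χ² = 2.6632 + 5.4035 + 2.5651 + 3.6268 = 14.2586 ≈ 14.259

14.259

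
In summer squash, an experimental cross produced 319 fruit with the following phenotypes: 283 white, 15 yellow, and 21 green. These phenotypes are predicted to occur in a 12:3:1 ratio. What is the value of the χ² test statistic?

Expected counts for N = 319 under a 12:3:1 ratio (total parts = 16):
  white: 319 × 12/16 = 239.25
  yellow: 319 × 3/16 = 59.8125
  green: 319 × 1/16 = 19.9375
χ² = Σ (O − E)² / E
  white: (283 − 239.25)² / 239.25 = 8.0003
  yellow: (15 − 59.8125)² / 59.8125 = 33.5743
  green: (21 − 19.9375)² / 19.9375 = 0.0566
χ² = 8.0003 + 33.5743 + 0.0566 = 41.6312 ≈ 41.631

41.631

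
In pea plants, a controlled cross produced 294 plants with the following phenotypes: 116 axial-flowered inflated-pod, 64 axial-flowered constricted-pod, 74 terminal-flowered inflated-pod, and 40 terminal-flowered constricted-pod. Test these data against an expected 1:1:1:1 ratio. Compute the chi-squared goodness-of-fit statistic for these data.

41.075

Expected counts for N = 294 under a 1:1:1:1 ratio (total parts = 4):
  axial-flowered inflated-pod: 294 × 1/4 = 73.5
  axial-flowered constricted-pod: 294 × 1/4 = 73.5
  terminal-flowered inflated-pod: 294 × 1/4 = 73.5
  terminal-flowered constricted-pod: 294 × 1/4 = 73.5
χ² = Σ (O − E)² / E
  axial-flowered inflated-pod: (116 − 73.5)² / 73.5 = 24.5748
  axial-flowered constricted-pod: (64 − 73.5)² / 73.5 = 1.2279
  terminal-flowered inflated-pod: (74 − 73.5)² / 73.5 = 0.0034
  terminal-flowered constricted-pod: (40 − 73.5)² / 73.5 = 15.2687
χ² = 24.5748 + 1.2279 + 0.0034 + 15.2687 = 41.0748 ≈ 41.075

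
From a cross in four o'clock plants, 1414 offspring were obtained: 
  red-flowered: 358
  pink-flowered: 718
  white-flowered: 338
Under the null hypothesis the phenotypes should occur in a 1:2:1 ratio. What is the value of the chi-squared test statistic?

0.908

Expected counts for N = 1414 under a 1:2:1 ratio (total parts = 4):
  red-flowered: 1414 × 1/4 = 353.5
  pink-flowered: 1414 × 2/4 = 707
  white-flowered: 1414 × 1/4 = 353.5
χ² = Σ (O − E)² / E
  red-flowered: (358 − 353.5)² / 353.5 = 0.0573
  pink-flowered: (718 − 707)² / 707 = 0.1711
  white-flowered: (338 − 353.5)² / 353.5 = 0.6796
χ² = 0.0573 + 0.1711 + 0.6796 = 0.908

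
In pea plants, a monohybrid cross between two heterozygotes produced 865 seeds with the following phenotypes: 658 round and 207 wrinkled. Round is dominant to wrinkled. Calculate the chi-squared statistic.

0.528

For a monohybrid cross between heterozygotes with complete dominance, the expected phenotypic ratio is 3:1.
Total ratio parts = 4. Expected numbers out of 865:
  round: 865 × 3/4 = 648.75
  wrinkled: 865 × 1/4 = 216.25
χ² = Σ (O − E)² / E
  round: (658 − 648.75)² / 648.75 = 0.1319
  wrinkled: (207 − 216.25)² / 216.25 = 0.3957
χ² = 0.1319 + 0.3957 = 0.5276 ≈ 0.528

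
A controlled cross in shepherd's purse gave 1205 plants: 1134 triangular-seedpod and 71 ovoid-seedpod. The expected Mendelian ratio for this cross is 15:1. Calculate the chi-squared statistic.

Total ratio parts = 16. Expected numbers out of 1205:
  triangular-seedpod: 1205 × 15/16 = 1129.6875
  ovoid-seedpod: 1205 × 1/16 = 75.3125
χ² = Σ (O − E)² / E
  triangular-seedpod: (1134 − 1129.6875)² / 1129.6875 = 0.0165
  ovoid-seedpod: (71 − 75.3125)² / 75.3125 = 0.2469
χ² = 0.0165 + 0.2469 = 0.2634 ≈ 0.263

0.263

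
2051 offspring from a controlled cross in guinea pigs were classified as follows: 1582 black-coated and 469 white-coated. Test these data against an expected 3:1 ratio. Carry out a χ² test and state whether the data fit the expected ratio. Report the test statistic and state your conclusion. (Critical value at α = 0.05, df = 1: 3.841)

Under the 3:1 hypothesis (Σ ratio = 4, N = 2051):
  black-coated: 2051 × 3/4 = 1538.25
  white-coated: 2051 × 1/4 = 512.75
χ² = Σ (O − E)² / E
  black-coated: (1582 − 1538.25)² / 1538.25 = 1.2443
  white-coated: (469 − 512.75)² / 512.75 = 3.7329
χ² = 1.2443 + 3.7329 = 4.9772 ≈ 4.977
Degrees of freedom = 2 − 1 = 1; critical value at α = 0.05 is 3.841.
Since 4.977 > 3.841, we reject the null hypothesis — the data do not fit the 3:1 ratio.

4.977; not consistent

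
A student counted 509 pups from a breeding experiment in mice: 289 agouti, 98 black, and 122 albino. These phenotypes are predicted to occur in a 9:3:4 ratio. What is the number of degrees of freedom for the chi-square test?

A goodness-of-fit test with 3 phenotype classes has df = 3 − 1 = 2.

2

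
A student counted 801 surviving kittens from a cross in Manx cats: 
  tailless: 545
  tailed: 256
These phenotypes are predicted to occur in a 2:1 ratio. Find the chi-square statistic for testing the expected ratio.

The 2:1 ratio has 3 parts, so with N = 801 the expected counts are:
  tailless: 801 × 2/3 = 534
  tailed: 801 × 1/3 = 267
χ² = Σ (O − E)² / E
  tailless: (545 − 534)² / 534 = 0.2266
  tailed: (256 − 267)² / 267 = 0.4532
χ² = 0.2266 + 0.4532 = 0.6798 ≈ 0.680

0.680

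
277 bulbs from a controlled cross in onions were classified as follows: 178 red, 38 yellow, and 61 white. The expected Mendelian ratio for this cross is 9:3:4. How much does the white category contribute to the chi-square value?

0.983

The 9:3:4 ratio has 16 parts, so with N = 277 the expected counts are:
  red: 277 × 9/16 = 155.8125
  yellow: 277 × 3/16 = 51.9375
  white: 277 × 4/16 = 69.25
Contribution of white: (61 − 69.25)² / 69.25 = 0.9829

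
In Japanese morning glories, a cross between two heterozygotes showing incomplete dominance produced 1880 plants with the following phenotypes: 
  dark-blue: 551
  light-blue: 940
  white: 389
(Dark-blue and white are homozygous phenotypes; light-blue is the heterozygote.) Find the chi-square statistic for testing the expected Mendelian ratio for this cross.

With incomplete dominance, a heterozygote × heterozygote cross gives a 1:2:1 phenotypic ratio.
Expected counts for N = 1880 under a 1:2:1 ratio (total parts = 4):
  dark-blue: 1880 × 1/4 = 470
  light-blue: 1880 × 2/4 = 940
  white: 1880 × 1/4 = 470
χ² = Σ (O − E)² / E
  dark-blue: (551 − 470)² / 470 = 13.9596
  light-blue: (940 − 940)² / 940 = 0.0000
  white: (389 − 470)² / 470 = 13.9596
χ² = 13.9596 + 0.0000 + 13.9596 = 27.9192 ≈ 27.919

27.919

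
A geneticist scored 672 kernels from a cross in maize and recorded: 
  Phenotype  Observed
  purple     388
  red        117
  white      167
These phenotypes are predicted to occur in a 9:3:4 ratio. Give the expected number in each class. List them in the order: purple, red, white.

378, 126, 168

Expected counts for N = 672 under a 9:3:4 ratio (total parts = 16):
  purple: 672 × 9/16 = 378
  red: 672 × 3/16 = 126
  white: 672 × 4/16 = 168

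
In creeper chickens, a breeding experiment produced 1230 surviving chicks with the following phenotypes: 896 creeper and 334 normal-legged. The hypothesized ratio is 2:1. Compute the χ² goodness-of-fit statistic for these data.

21.132

Under the 2:1 hypothesis (Σ ratio = 3, N = 1230):
  creeper: 1230 × 2/3 = 820
  normal-legged: 1230 × 1/3 = 410
χ² = Σ (O − E)² / E
  creeper: (896 − 820)² / 820 = 7.0439
  normal-legged: (334 − 410)² / 410 = 14.0878
χ² = 7.0439 + 14.0878 = 21.1317 ≈ 21.132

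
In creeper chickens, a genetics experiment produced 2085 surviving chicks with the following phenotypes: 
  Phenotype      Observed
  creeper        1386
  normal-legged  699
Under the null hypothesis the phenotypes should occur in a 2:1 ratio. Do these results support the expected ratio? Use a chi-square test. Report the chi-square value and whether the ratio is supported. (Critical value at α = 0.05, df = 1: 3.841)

0.035; consistent

The 2:1 ratio has 3 parts, so with N = 2085 the expected counts are:
  creeper: 2085 × 2/3 = 1390
  normal-legged: 2085 × 1/3 = 695
χ² = Σ (O − E)² / E
  creeper: (1386 − 1390)² / 1390 = 0.0115
  normal-legged: (699 − 695)² / 695 = 0.0230
χ² = 0.0115 + 0.0230 = 0.0345 ≈ 0.035
Degrees of freedom = 2 − 1 = 1; critical value at α = 0.05 is 3.841.
Since 0.035 < 3.841, we fail to reject the null hypothesis — the data are consistent with the 2:1 ratio.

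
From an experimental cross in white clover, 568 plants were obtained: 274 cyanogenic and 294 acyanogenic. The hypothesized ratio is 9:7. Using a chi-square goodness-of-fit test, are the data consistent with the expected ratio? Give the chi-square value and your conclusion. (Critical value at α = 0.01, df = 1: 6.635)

14.811; not consistent

Total ratio parts = 16. Expected numbers out of 568:
  cyanogenic: 568 × 9/16 = 319.5
  acyanogenic: 568 × 7/16 = 248.5
χ² = Σ (O − E)² / E
  cyanogenic: (274 − 319.5)² / 319.5 = 6.4797
  acyanogenic: (294 − 248.5)² / 248.5 = 8.3310
χ² = 6.4797 + 8.3310 = 14.8107 ≈ 14.811
Degrees of freedom = 2 − 1 = 1; critical value at α = 0.01 is 6.635.
Since 14.811 > 6.635, we reject the null hypothesis — the data do not fit the 9:7 ratio.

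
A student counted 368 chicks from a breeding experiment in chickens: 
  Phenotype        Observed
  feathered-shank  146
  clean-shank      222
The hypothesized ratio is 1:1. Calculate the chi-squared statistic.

The 1:1 ratio has 2 parts, so with N = 368 the expected counts are:
  feathered-shank: 368 × 1/2 = 184
  clean-shank: 368 × 1/2 = 184
χ² = Σ (O − E)² / E
  feathered-shank: (146 − 184)² / 184 = 7.8478
  clean-shank: (222 − 184)² / 184 = 7.8478
χ² = 7.8478 + 7.8478 = 15.6956 ≈ 15.696

15.696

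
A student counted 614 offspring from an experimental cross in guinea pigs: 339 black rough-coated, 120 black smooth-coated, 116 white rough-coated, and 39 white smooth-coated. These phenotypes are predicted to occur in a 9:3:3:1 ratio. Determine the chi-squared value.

Total ratio parts = 16. Expected numbers out of 614:
  black rough-coated: 614 × 9/16 = 345.375
  black smooth-coated: 614 × 3/16 = 115.125
  white rough-coated: 614 × 3/16 = 115.125
  white smooth-coated: 614 × 1/16 = 38.375
χ² = Σ (O − E)² / E
  black rough-coated: (339 − 345.375)² / 345.375 = 0.1177
  black smooth-coated: (120 − 115.125)² / 115.125 = 0.2064
  white rough-coated: (116 − 115.125)² / 115.125 = 0.0067
  white smooth-coated: (39 − 38.375)² / 38.375 = 0.0102
χ² = 0.1177 + 0.2064 + 0.0067 + 0.0102 = 0.341

0.341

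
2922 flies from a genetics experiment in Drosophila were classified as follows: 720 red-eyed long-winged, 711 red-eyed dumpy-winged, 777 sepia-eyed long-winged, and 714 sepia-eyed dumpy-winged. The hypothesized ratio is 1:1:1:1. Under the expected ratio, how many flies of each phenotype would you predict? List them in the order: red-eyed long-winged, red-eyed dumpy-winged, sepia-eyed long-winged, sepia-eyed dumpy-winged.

Expected counts for N = 2922 under a 1:1:1:1 ratio (total parts = 4):
  red-eyed long-winged: 2922 × 1/4 = 730.5
  red-eyed dumpy-winged: 2922 × 1/4 = 730.5
  sepia-eyed long-winged: 2922 × 1/4 = 730.5
  sepia-eyed dumpy-winged: 2922 × 1/4 = 730.5

730.5, 730.5, 730.5, 730.5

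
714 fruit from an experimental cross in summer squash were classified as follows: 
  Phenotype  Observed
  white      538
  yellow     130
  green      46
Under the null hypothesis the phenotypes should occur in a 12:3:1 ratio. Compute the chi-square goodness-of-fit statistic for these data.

Expected counts for N = 714 under a 12:3:1 ratio (total parts = 16):
  white: 714 × 12/16 = 535.5
  yellow: 714 × 3/16 = 133.875
  green: 714 × 1/16 = 44.625
χ² = Σ (O − E)² / E
  white: (538 − 535.5)² / 535.5 = 0.0117
  yellow: (130 − 133.875)² / 133.875 = 0.1122
  green: (46 − 44.625)² / 44.625 = 0.0424
χ² = 0.0117 + 0.1122 + 0.0424 = 0.1663 ≈ 0.166

0.166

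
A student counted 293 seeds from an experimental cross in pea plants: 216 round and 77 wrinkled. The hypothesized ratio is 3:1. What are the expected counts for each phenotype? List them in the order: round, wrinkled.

219.75, 73.25

The 3:1 ratio has 4 parts, so with N = 293 the expected counts are:
  round: 293 × 3/4 = 219.75
  wrinkled: 293 × 1/4 = 73.25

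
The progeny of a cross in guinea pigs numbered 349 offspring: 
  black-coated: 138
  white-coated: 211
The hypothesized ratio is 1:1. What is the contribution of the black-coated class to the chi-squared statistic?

7.635

Under the 1:1 hypothesis (Σ ratio = 2, N = 349):
  black-coated: 349 × 1/2 = 174.5
  white-coated: 349 × 1/2 = 174.5
Contribution of black-coated: (138 − 174.5)² / 174.5 = 7.6347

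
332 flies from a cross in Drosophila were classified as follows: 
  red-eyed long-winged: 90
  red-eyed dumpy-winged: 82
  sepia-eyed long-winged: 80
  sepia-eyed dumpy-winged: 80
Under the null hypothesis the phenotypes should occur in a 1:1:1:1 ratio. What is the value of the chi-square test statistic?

0.819

The 1:1:1:1 ratio has 4 parts, so with N = 332 the expected counts are:
  red-eyed long-winged: 332 × 1/4 = 83
  red-eyed dumpy-winged: 332 × 1/4 = 83
  sepia-eyed long-winged: 332 × 1/4 = 83
  sepia-eyed dumpy-winged: 332 × 1/4 = 83
χ² = Σ (O − E)² / E
  red-eyed long-winged: (90 − 83)² / 83 = 0.5904
  red-eyed dumpy-winged: (82 − 83)² / 83 = 0.0120
  sepia-eyed long-winged: (80 − 83)² / 83 = 0.1084
  sepia-eyed dumpy-winged: (80 − 83)² / 83 = 0.1084
χ² = 0.5904 + 0.0120 + 0.1084 + 0.1084 = 0.8192 ≈ 0.819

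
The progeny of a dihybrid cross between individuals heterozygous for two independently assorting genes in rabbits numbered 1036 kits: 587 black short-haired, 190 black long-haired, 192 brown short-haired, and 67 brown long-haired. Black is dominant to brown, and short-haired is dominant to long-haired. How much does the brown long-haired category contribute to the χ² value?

A dihybrid F₂ with independent assortment and complete dominance at both loci gives a 9:3:3:1 phenotypic ratio.
Total ratio parts = 16. Expected numbers out of 1036:
  black short-haired: 1036 × 9/16 = 582.75
  black long-haired: 1036 × 3/16 = 194.25
  brown short-haired: 1036 × 3/16 = 194.25
  brown long-haired: 1036 × 1/16 = 64.75
Contribution of brown long-haired: (67 − 64.75)² / 64.75 = 0.0782

0.078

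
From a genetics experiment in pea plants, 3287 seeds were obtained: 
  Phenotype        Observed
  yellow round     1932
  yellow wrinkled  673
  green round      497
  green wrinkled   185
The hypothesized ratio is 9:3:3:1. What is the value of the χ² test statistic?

34.077

Under the 9:3:3:1 hypothesis (Σ ratio = 16, N = 3287):
  yellow round: 3287 × 9/16 = 1848.9375
  yellow wrinkled: 3287 × 3/16 = 616.3125
  green round: 3287 × 3/16 = 616.3125
  green wrinkled: 3287 × 1/16 = 205.4375
χ² = Σ (O − E)² / E
  yellow round: (1932 − 1848.9375)² / 1848.9375 = 3.7315
  yellow wrinkled: (673 − 616.3125)² / 616.3125 = 5.2140
  green round: (497 − 616.3125)² / 616.3125 = 23.0978
  green wrinkled: (185 − 205.4375)² / 205.4375 = 2.0332
χ² = 3.7315 + 5.2140 + 23.0978 + 2.0332 = 34.0765 ≈ 34.077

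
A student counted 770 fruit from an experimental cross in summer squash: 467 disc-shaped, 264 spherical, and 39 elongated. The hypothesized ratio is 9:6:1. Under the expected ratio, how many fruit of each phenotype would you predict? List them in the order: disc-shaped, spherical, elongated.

Under the 9:6:1 hypothesis (Σ ratio = 16, N = 770):
  disc-shaped: 770 × 9/16 = 433.125
  spherical: 770 × 6/16 = 288.75
  elongated: 770 × 1/16 = 48.125

433.125, 288.75, 48.125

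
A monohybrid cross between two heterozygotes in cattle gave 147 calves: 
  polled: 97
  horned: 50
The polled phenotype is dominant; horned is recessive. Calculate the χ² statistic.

6.370

For a monohybrid cross between heterozygotes with complete dominance, the expected phenotypic ratio is 3:1.
Under the 3:1 hypothesis (Σ ratio = 4, N = 147):
  polled: 147 × 3/4 = 110.25
  horned: 147 × 1/4 = 36.75
χ² = Σ (O − E)² / E
  polled: (97 − 110.25)² / 110.25 = 1.5924
  horned: (50 − 36.75)² / 36.75 = 4.7772
χ² = 1.5924 + 4.7772 = 6.3696 ≈ 6.370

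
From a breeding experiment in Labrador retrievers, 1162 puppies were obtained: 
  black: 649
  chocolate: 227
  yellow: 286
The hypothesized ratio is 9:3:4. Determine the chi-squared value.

Expected counts for N = 1162 under a 9:3:4 ratio (total parts = 16):
  black: 1162 × 9/16 = 653.625
  chocolate: 1162 × 3/16 = 217.875
  yellow: 1162 × 4/16 = 290.5
χ² = Σ (O − E)² / E
  black: (649 − 653.625)² / 653.625 = 0.0327
  chocolate: (227 − 217.875)² / 217.875 = 0.3822
  yellow: (286 − 290.5)² / 290.5 = 0.0697
χ² = 0.0327 + 0.3822 + 0.0697 = 0.4846 ≈ 0.485

0.485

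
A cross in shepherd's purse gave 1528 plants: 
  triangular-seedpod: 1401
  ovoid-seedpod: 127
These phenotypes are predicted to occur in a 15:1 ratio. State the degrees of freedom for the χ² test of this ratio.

1

A goodness-of-fit test with 2 phenotype classes has df = 2 − 1 = 1.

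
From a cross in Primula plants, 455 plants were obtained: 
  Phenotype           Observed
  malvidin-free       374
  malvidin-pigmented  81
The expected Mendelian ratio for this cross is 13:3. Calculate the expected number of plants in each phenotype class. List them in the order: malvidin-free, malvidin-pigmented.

The 13:3 ratio has 16 parts, so with N = 455 the expected counts are:
  malvidin-free: 455 × 13/16 = 369.6875
  malvidin-pigmented: 455 × 3/16 = 85.3125

369.6875, 85.3125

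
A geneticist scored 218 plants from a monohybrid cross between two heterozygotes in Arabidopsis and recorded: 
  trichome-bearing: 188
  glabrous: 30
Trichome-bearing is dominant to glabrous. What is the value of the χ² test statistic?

For a monohybrid cross between heterozygotes with complete dominance, the expected phenotypic ratio is 3:1.
The 3:1 ratio has 4 parts, so with N = 218 the expected counts are:
  trichome-bearing: 218 × 3/4 = 163.5
  glabrous: 218 × 1/4 = 54.5
χ² = Σ (O − E)² / E
  trichome-bearing: (188 − 163.5)² / 163.5 = 3.6713
  glabrous: (30 − 54.5)² / 54.5 = 11.0138
χ² = 3.6713 + 11.0138 = 14.6851 ≈ 14.685

14.685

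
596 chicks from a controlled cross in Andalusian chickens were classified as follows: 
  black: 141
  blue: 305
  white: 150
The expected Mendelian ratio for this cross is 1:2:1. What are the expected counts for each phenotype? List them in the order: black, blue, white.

Expected counts for N = 596 under a 1:2:1 ratio (total parts = 4):
  black: 596 × 1/4 = 149
  blue: 596 × 2/4 = 298
  white: 596 × 1/4 = 149

149, 298, 149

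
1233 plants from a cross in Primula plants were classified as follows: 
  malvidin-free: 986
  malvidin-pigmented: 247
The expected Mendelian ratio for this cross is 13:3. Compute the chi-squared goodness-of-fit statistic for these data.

The 13:3 ratio has 16 parts, so with N = 1233 the expected counts are:
  malvidin-free: 1233 × 13/16 = 1001.8125
  malvidin-pigmented: 1233 × 3/16 = 231.1875
χ² = Σ (O − E)² / E
  malvidin-free: (986 − 1001.8125)² / 1001.8125 = 0.2496
  malvidin-pigmented: (247 − 231.1875)² / 231.1875 = 1.0815
χ² = 0.2496 + 1.0815 = 1.3311 ≈ 1.331

1.331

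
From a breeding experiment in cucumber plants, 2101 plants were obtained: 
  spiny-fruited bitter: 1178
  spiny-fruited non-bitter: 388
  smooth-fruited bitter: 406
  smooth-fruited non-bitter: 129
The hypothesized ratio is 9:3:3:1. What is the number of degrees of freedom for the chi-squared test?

A goodness-of-fit test with 4 phenotype classes has df = 4 − 1 = 3.

3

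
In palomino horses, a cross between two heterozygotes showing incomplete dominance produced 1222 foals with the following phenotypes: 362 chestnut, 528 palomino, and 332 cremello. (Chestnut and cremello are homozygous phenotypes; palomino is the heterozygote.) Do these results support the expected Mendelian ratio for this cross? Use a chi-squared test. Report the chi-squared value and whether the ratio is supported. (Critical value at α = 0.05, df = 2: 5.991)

With incomplete dominance, a heterozygote × heterozygote cross gives a 1:2:1 phenotypic ratio.
The 1:2:1 ratio has 4 parts, so with N = 1222 the expected counts are:
  chestnut: 1222 × 1/4 = 305.5
  palomino: 1222 × 2/4 = 611
  cremello: 1222 × 1/4 = 305.5
χ² = Σ (O − E)² / E
  chestnut: (362 − 305.5)² / 305.5 = 10.4493
  palomino: (528 − 611)² / 611 = 11.2750
  cremello: (332 − 305.5)² / 305.5 = 2.2987
χ² = 10.4493 + 11.2750 + 2.2987 = 24.023
Degrees of freedom = 3 − 1 = 2; critical value at α = 0.05 is 5.991.
Since 24.023 > 5.991, we reject the null hypothesis — the data do not fit the 1:2:1 ratio.

24.023; not consistent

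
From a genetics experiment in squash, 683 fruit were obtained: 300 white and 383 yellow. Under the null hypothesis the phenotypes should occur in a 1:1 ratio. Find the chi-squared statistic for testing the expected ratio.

The 1:1 ratio has 2 parts, so with N = 683 the expected counts are:
  white: 683 × 1/2 = 341.5
  yellow: 683 × 1/2 = 341.5
χ² = Σ (O − E)² / E
  white: (300 − 341.5)² / 341.5 = 5.0432
  yellow: (383 − 341.5)² / 341.5 = 5.0432
χ² = 5.0432 + 5.0432 = 10.0864 ≈ 10.086

10.086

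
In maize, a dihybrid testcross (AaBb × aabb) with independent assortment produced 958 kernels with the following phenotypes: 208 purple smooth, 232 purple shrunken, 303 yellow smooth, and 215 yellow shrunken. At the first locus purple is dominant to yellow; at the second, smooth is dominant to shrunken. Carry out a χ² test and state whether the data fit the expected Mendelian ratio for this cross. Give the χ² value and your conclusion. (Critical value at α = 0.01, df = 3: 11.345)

A dihybrid testcross with independent assortment gives a 1:1:1:1 ratio.
Total ratio parts = 4. Expected numbers out of 958:
  purple smooth: 958 × 1/4 = 239.5
  purple shrunken: 958 × 1/4 = 239.5
  yellow smooth: 958 × 1/4 = 239.5
  yellow shrunken: 958 × 1/4 = 239.5
χ² = Σ (O − E)² / E
  purple smooth: (208 − 239.5)² / 239.5 = 4.1430
  purple shrunken: (232 − 239.5)² / 239.5 = 0.2349
  yellow smooth: (303 − 239.5)² / 239.5 = 16.8361
  yellow shrunken: (215 − 239.5)² / 239.5 = 2.5063
χ² = 4.1430 + 0.2349 + 16.8361 + 2.5063 = 23.7203 ≈ 23.720
Degrees of freedom = 4 − 1 = 3; critical value at α = 0.01 is 11.345.
Since 23.720 > 11.345, we reject the null hypothesis — the data do not fit the 1:1:1:1 ratio.

23.720; not consistent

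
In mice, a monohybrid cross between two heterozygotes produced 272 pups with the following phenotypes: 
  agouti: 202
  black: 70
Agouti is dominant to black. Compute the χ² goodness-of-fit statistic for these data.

0.078

For a monohybrid cross between heterozygotes with complete dominance, the expected phenotypic ratio is 3:1.
Total ratio parts = 4. Expected numbers out of 272:
  agouti: 272 × 3/4 = 204
  black: 272 × 1/4 = 68
χ² = Σ (O − E)² / E
  agouti: (202 − 204)² / 204 = 0.0196
  black: (70 − 68)² / 68 = 0.0588
χ² = 0.0196 + 0.0588 = 0.0784 ≈ 0.078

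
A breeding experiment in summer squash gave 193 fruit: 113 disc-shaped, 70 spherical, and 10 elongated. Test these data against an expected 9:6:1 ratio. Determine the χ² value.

0.612

Expected counts for N = 193 under a 9:6:1 ratio (total parts = 16):
  disc-shaped: 193 × 9/16 = 108.5625
  spherical: 193 × 6/16 = 72.375
  elongated: 193 × 1/16 = 12.0625
χ² = Σ (O − E)² / E
  disc-shaped: (113 − 108.5625)² / 108.5625 = 0.1814
  spherical: (70 − 72.375)² / 72.375 = 0.0779
  elongated: (10 − 12.0625)² / 12.0625 = 0.3527
χ² = 0.1814 + 0.0779 + 0.3527 = 0.612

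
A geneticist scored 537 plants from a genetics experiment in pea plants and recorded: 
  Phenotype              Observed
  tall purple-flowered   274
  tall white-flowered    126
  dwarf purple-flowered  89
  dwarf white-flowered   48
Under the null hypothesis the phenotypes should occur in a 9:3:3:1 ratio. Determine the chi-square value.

16.538

Expected counts for N = 537 under a 9:3:3:1 ratio (total parts = 16):
  tall purple-flowered: 537 × 9/16 = 302.0625
  tall white-flowered: 537 × 3/16 = 100.6875
  dwarf purple-flowered: 537 × 3/16 = 100.6875
  dwarf white-flowered: 537 × 1/16 = 33.5625
χ² = Σ (O − E)² / E
  tall purple-flowered: (274 − 302.0625)² / 302.0625 = 2.6071
  tall white-flowered: (126 − 100.6875)² / 100.6875 = 6.3635
  dwarf purple-flowered: (89 − 100.6875)² / 100.6875 = 1.3566
  dwarf white-flowered: (48 − 33.5625)² / 33.5625 = 6.2105
χ² = 2.6071 + 6.3635 + 1.3566 + 6.2105 = 16.5377 ≈ 16.538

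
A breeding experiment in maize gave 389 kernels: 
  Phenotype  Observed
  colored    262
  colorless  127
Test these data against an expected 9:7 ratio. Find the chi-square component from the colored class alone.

Expected counts for N = 389 under a 9:7 ratio (total parts = 16):
  colored: 389 × 9/16 = 218.8125
  colorless: 389 × 7/16 = 170.1875
Contribution of colored: (262 − 218.8125)² / 218.8125 = 8.5240

8.524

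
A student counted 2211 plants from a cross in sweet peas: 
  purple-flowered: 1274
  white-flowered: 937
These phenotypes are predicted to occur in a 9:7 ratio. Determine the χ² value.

Total ratio parts = 16. Expected numbers out of 2211:
  purple-flowered: 2211 × 9/16 = 1243.6875
  white-flowered: 2211 × 7/16 = 967.3125
χ² = Σ (O − E)² / E
  purple-flowered: (1274 − 1243.6875)² / 1243.6875 = 0.7388
  white-flowered: (937 − 967.3125)² / 967.3125 = 0.9499
χ² = 0.7388 + 0.9499 = 1.6887 ≈ 1.689

1.689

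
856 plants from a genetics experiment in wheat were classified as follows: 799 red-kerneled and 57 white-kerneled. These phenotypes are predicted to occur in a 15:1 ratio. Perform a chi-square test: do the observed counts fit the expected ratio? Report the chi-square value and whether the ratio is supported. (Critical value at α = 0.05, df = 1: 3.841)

Total ratio parts = 16. Expected numbers out of 856:
  red-kerneled: 856 × 15/16 = 802.5
  white-kerneled: 856 × 1/16 = 53.5
χ² = Σ (O − E)² / E
  red-kerneled: (799 − 802.5)² / 802.5 = 0.0153
  white-kerneled: (57 − 53.5)² / 53.5 = 0.2290
χ² = 0.0153 + 0.2290 = 0.2443 ≈ 0.244
Degrees of freedom = 2 − 1 = 1; critical value at α = 0.05 is 3.841.
Since 0.244 < 3.841, we fail to reject the null hypothesis — the data are consistent with the 15:1 ratio.

0.244; consistent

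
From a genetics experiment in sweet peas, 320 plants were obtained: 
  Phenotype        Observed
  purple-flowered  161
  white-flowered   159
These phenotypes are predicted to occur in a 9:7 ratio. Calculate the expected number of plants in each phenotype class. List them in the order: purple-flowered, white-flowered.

Total ratio parts = 16. Expected numbers out of 320:
  purple-flowered: 320 × 9/16 = 180
  white-flowered: 320 × 7/16 = 140

180, 140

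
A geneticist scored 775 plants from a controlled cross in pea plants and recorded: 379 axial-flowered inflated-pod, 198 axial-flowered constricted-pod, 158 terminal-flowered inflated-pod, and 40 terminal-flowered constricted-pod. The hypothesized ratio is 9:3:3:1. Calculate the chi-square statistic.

29.118

The 9:3:3:1 ratio has 16 parts, so with N = 775 the expected counts are:
  axial-flowered inflated-pod: 775 × 9/16 = 435.9375
  axial-flowered constricted-pod: 775 × 3/16 = 145.3125
  terminal-flowered inflated-pod: 775 × 3/16 = 145.3125
  terminal-flowered constricted-pod: 775 × 1/16 = 48.4375
χ² = Σ (O − E)² / E
  axial-flowered inflated-pod: (379 − 435.9375)² / 435.9375 = 7.4366
  axial-flowered constricted-pod: (198 − 145.3125)² / 145.3125 = 19.1035
  terminal-flowered inflated-pod: (158 − 145.3125)² / 145.3125 = 1.1078
  terminal-flowered constricted-pod: (40 − 48.4375)² / 48.4375 = 1.4698
χ² = 7.4366 + 19.1035 + 1.1078 + 1.4698 = 29.1177 ≈ 29.118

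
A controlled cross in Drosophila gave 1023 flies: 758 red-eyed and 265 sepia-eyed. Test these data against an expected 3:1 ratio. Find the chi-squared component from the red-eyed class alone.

0.112

Total ratio parts = 4. Expected numbers out of 1023:
  red-eyed: 1023 × 3/4 = 767.25
  sepia-eyed: 1023 × 1/4 = 255.75
Contribution of red-eyed: (758 − 767.25)² / 767.25 = 0.1115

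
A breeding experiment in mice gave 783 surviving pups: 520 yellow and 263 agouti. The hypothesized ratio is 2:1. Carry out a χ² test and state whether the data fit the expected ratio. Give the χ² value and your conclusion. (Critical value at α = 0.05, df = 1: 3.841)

0.023; consistent

Expected counts for N = 783 under a 2:1 ratio (total parts = 3):
  yellow: 783 × 2/3 = 522
  agouti: 783 × 1/3 = 261
χ² = Σ (O − E)² / E
  yellow: (520 − 522)² / 522 = 0.0077
  agouti: (263 − 261)² / 261 = 0.0153
χ² = 0.0077 + 0.0153 = 0.023
Degrees of freedom = 2 − 1 = 1; critical value at α = 0.05 is 3.841.
Since 0.023 < 3.841, we fail to reject the null hypothesis — the data are consistent with the 2:1 ratio.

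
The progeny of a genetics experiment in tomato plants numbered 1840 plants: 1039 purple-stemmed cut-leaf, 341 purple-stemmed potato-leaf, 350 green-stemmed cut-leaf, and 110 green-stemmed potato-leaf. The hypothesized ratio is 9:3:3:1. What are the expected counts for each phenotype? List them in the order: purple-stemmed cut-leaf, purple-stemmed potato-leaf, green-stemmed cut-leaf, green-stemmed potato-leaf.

1035, 345, 345, 115

Under the 9:3:3:1 hypothesis (Σ ratio = 16, N = 1840):
  purple-stemmed cut-leaf: 1840 × 9/16 = 1035
  purple-stemmed potato-leaf: 1840 × 3/16 = 345
  green-stemmed cut-leaf: 1840 × 3/16 = 345
  green-stemmed potato-leaf: 1840 × 1/16 = 115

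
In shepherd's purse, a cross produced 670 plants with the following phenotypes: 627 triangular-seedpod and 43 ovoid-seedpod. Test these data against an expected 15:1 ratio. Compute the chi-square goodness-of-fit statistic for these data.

0.032

Expected counts for N = 670 under a 15:1 ratio (total parts = 16):
  triangular-seedpod: 670 × 15/16 = 628.125
  ovoid-seedpod: 670 × 1/16 = 41.875
χ² = Σ (O − E)² / E
  triangular-seedpod: (627 − 628.125)² / 628.125 = 0.0020
  ovoid-seedpod: (43 − 41.875)² / 41.875 = 0.0302
χ² = 0.0020 + 0.0302 = 0.0322 ≈ 0.032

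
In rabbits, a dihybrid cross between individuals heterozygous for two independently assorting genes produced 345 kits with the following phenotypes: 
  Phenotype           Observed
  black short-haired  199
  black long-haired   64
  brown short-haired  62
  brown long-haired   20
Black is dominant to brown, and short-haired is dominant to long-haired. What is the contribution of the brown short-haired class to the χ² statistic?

0.112

A dihybrid F₂ with independent assortment and complete dominance at both loci gives a 9:3:3:1 phenotypic ratio.
Under the 9:3:3:1 hypothesis (Σ ratio = 16, N = 345):
  black short-haired: 345 × 9/16 = 194.0625
  black long-haired: 345 × 3/16 = 64.6875
  brown short-haired: 345 × 3/16 = 64.6875
  brown long-haired: 345 × 1/16 = 21.5625
Contribution of brown short-haired: (62 − 64.6875)² / 64.6875 = 0.1117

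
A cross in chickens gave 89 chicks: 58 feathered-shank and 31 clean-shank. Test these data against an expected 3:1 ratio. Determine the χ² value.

The 3:1 ratio has 4 parts, so with N = 89 the expected counts are:
  feathered-shank: 89 × 3/4 = 66.75
  clean-shank: 89 × 1/4 = 22.25
χ² = Σ (O − E)² / E
  feathered-shank: (58 − 66.75)² / 66.75 = 1.1470
  clean-shank: (31 − 22.25)² / 22.25 = 3.4410
χ² = 1.1470 + 3.4410 = 4.588

4.588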